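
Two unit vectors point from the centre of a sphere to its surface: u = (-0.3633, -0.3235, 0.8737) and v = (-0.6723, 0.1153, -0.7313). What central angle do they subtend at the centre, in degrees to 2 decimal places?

115.59°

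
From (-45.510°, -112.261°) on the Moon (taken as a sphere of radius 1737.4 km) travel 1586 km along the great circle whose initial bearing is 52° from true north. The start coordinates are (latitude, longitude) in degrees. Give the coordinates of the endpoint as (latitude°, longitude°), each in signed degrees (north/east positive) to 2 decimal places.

-5.44°, -73.48°

Angular distance δ = d/R = 1586/1737.4 = 0.91286 rad; initial bearing θ = 0.9076 rad.
sin φ₂ = sin φ₁ cos δ + cos φ₁ sin δ cos θ = (-0.7134)(0.6115) + (0.7008)(0.7913)(0.6157) = -0.0948, so φ₂ = -5.44°.
Δλ = atan2(sin θ sin δ cos φ₁, cos δ − sin φ₁ sin φ₂) = atan2(0.4370, 0.5438) = 38.781°.
λ₂ = -112.261° + 38.781° = -73.48°.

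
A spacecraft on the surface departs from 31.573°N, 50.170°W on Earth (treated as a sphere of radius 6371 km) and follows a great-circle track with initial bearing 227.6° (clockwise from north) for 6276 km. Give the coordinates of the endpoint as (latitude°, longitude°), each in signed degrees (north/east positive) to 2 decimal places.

Angular distance δ = d/R = 6276/6371 = 0.98509 rad; initial bearing θ = 3.9724 rad.
sin φ₂ = sin φ₁ cos δ + cos φ₁ sin δ cos θ = (0.5236)(0.5528) + (0.8520)(0.8333)(-0.6743) = -0.1893, so φ₂ = -10.91°.
Δλ = atan2(sin θ sin δ cos φ₁, cos δ − sin φ₁ sin φ₂) = atan2(-0.5243, 0.6519) = -38.807°.
λ₂ = -50.170° − 38.807° = -88.98°.

-10.91°, -88.98°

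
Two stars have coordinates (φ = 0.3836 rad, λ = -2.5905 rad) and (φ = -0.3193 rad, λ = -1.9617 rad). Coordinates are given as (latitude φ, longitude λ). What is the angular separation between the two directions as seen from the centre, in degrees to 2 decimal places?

With latitudes φ₁ = 21.979°, φ₂ = -18.295° and longitude difference Δλ = 36.028°:
Haversine: a = sin²(Δφ/2) + cos φ₁ cos φ₂ sin²(Δλ/2) = 0.1185 + (0.9273)(0.9495)(0.0956) = 0.20271.
Central angle c = 2·arcsin(√a) = 0.93407 rad.
So the angular separation is 53.52°.

53.52°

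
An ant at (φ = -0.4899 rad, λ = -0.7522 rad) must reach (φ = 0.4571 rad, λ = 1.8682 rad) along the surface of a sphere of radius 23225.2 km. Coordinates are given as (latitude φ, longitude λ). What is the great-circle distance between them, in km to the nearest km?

In radians: φ₁ = -0.4899, φ₂ = 0.4571, Δλ = 150.138° = 2.6204 rad.
cos c = sin φ₁ sin φ₂ + cos φ₁ cos φ₂ cos Δλ = (-0.4705)(0.4413) + (0.8824)(0.8973)(-0.8672) = -0.89433,
so c = arccos(-0.89433) = 2.67773 rad.
Distance = R·c = 23225.2 × 2.6777 ≈ 62191 km.

62191 km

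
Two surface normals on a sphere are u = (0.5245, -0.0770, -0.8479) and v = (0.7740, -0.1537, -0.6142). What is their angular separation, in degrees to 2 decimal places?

20.18°

u·v = 0.9386; |u| = 1.0000, |v| = 1.0000.
cos θ = (u·v)/(|u||v|) = 0.9386, so θ = 20.18°.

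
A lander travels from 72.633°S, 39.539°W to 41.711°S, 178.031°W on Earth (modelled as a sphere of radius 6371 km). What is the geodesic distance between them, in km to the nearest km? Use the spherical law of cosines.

6903 km

Let φ₁ = -1.2677 rad, φ₂ = -0.7280 rad, and Δλ = -2.4171 rad.
cos c = sin φ₁ sin φ₂ + cos φ₁ cos φ₂ cos Δλ = (-0.9544)(-0.6654) + (0.2985)(0.7465)(-0.7489) = 0.46817,
so c = arccos(0.46817) = 1.08357 rad.
Distance = R·c = 6371 × 1.0836 ≈ 6903 km.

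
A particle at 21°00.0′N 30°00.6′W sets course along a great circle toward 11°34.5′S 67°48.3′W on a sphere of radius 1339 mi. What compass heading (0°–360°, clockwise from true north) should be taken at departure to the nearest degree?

Δλ = -37.795° = -0.6596 rad.
y = sin Δλ · cos φ₂ = (-0.6128)(0.9797) = -0.6004
x = cos φ₁ sin φ₂ − sin φ₁ cos φ₂ cos Δλ = (0.9336)(-0.2007) − (0.3584)(0.9797)(0.7902) = -0.4647
θ = atan2(y, x) = -127.74°; adding 360° gives 232°.

232°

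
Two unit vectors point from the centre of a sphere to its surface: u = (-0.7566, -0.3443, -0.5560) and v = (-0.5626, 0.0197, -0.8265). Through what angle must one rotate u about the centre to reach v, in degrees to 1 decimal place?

28.6°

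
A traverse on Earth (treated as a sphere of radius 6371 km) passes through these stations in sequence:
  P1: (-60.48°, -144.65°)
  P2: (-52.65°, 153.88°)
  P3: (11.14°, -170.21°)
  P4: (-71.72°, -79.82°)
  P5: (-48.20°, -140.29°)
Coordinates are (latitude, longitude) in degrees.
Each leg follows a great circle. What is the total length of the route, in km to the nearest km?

Leg P1→P2: central angle 0.5835 rad, distance 3717.7 km.
Leg P2→P3: central angle 1.2361 rad, distance 7874.9 km.
Leg P3→P4: central angle 1.7574 rad, distance 11196.6 km.
Leg P4→P5: central angle 0.6251 rad, distance 3982.6 km.
Total: 3717.7 + 7874.9 + 11196.6 + 3982.6 ≈ 26772 km.

26772 km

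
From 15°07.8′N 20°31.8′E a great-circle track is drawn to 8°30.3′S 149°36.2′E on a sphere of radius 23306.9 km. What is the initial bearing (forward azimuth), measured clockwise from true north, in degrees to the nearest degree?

With φ₁ = 0.2641, φ₂ = -0.1484, Δλ = 2.2528 rad, the forward-azimuth formula gives
θ = atan2( sin Δλ cos φ₂ , cos φ₁ sin φ₂ − sin φ₁ cos φ₂ cos Δλ ) = atan2(0.7678, 0.0199) = 88.51°.
So the initial bearing is 89°.

89°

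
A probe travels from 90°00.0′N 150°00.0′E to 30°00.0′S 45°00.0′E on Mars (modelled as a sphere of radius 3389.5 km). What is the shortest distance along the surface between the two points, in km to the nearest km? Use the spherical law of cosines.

7099 km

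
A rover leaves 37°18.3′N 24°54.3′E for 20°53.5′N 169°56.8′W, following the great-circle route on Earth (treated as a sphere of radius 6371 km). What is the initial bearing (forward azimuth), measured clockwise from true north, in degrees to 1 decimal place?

Δλ = 165.148° = 2.8824 rad.
y = sin Δλ · cos φ₂ = (0.2563)(0.9343) = 0.2395
x = cos φ₁ sin φ₂ − sin φ₁ cos φ₂ cos Δλ = (0.7954)(0.3566) − (0.6061)(0.9343)(-0.9666) = 0.8309
θ = atan2(y, x) = 16.08°, so the bearing is 16.1°.

16.1°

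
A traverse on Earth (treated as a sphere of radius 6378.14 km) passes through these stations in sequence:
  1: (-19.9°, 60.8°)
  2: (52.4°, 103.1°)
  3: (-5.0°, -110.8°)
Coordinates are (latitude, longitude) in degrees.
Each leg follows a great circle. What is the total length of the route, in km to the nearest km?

22943 km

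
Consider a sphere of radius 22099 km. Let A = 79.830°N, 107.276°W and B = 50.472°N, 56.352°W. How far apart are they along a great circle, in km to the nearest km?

With latitudes φ₁ = 79.830°, φ₂ = 50.472° and longitude difference Δλ = 50.924°:
cos c = sin φ₁ sin φ₂ + cos φ₁ cos φ₂ cos Δλ = (0.9843)(0.7713) + (0.1766)(0.6365)(0.6304) = 0.83003,
so c = arccos(0.83003) = 0.59163 rad.
Distance = R·c = 22099 × 0.5916 ≈ 13074 km.

13074 km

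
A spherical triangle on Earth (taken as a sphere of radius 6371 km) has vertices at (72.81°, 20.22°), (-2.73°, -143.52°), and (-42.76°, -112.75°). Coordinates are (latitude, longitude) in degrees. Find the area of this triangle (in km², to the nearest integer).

52642154 km²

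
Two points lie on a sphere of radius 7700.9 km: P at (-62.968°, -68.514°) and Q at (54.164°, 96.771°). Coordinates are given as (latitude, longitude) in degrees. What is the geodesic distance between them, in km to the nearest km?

22631 km

With latitudes φ₁ = -62.968°, φ₂ = 54.164° and longitude difference Δλ = 165.285°:
cos c = sin φ₁ sin φ₂ + cos φ₁ cos φ₂ cos Δλ = (-0.8908)(0.8107) + (0.4545)(0.5855)(-0.9672) = -0.97949,
so c = arccos(-0.97949) = 2.93871 rad.
Distance = R·c = 7700.9 × 2.9387 ≈ 22631 km.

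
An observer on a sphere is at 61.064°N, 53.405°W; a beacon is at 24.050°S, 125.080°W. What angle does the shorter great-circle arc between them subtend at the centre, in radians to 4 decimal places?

1.7903 rad

In radians: φ₁ = 1.0658, φ₂ = -0.4198, Δλ = -71.675° = -1.2510 rad.
Haversine: a = sin²(Δφ/2) + cos φ₁ cos φ₂ sin²(Δλ/2) = 0.4574 + (0.4838)(0.9132)(0.3428) = 0.60887.
Central angle c = 2·arcsin(√a) = 1.79030 rad.
So the angular separation is 1.7903 rad.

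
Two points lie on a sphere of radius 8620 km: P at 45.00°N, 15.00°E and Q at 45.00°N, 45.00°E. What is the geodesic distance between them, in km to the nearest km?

3173 km

In radians: φ₁ = 0.7854, φ₂ = 0.7854, Δλ = 30.000° = 0.5236 rad.
Haversine: a = sin²(Δφ/2) + cos φ₁ cos φ₂ sin²(Δλ/2) = 0.0000 + (0.7071)(0.7071)(0.0670) = 0.03349.
Central angle c = 2·arcsin(√a) = 0.36810 rad.
Distance = R·c = 8620 × 0.3681 ≈ 3173 km.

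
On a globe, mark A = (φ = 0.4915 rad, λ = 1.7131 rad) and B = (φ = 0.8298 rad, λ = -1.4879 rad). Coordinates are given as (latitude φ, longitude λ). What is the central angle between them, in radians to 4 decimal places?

1.8192 rad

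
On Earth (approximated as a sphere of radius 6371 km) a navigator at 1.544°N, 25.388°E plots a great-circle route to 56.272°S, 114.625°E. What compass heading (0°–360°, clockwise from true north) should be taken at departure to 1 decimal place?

With φ₁ = 0.0269, φ₂ = -0.9821, Δλ = 1.5575 rad, the forward-azimuth formula gives
θ = atan2( sin Δλ cos φ₂ , cos φ₁ sin φ₂ − sin φ₁ cos φ₂ cos Δλ ) = atan2(0.5552, -0.8316) = 146.27°.
So the initial bearing is 146.3°.

146.3°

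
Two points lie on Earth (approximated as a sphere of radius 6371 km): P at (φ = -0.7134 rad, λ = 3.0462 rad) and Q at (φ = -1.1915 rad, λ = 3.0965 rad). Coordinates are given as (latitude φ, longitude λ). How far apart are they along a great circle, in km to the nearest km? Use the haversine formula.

3051 km

Let φ₁ = -0.7134 rad, φ₂ = -1.1915 rad, and Δλ = 0.0503 rad.
Haversine: a = sin²(Δφ/2) + cos φ₁ cos φ₂ sin²(Δλ/2) = 0.0561 + (0.7561)(0.3703)(0.0006) = 0.05624.
Central angle c = 2·arcsin(√a) = 0.47887 rad.
Distance = R·c = 6371 × 0.4789 ≈ 3051 km.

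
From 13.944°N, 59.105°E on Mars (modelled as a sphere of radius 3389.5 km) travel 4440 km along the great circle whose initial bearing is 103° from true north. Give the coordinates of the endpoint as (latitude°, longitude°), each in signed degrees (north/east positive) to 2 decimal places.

Angular distance δ = d/R = 4440/3389.5 = 1.30993 rad; initial bearing θ = 1.7977 rad.
sin φ₂ = sin φ₁ cos δ + cos φ₁ sin δ cos θ = (0.2410)(0.2579) + (0.9705)(0.9662)(-0.2250) = -0.1488, so φ₂ = -8.56°.
Δλ = atan2(sin θ sin δ cos φ₁, cos δ − sin φ₁ sin φ₂) = atan2(0.9137, 0.2938) = 72.176°.
λ₂ = 59.105° + 72.176° = 131.28°.

-8.56°, 131.28°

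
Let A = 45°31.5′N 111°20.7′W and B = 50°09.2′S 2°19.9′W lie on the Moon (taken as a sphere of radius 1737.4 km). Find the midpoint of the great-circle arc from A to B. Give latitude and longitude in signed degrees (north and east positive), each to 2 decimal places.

-3.97°, -60.42°

Central angle δ = 2.3379 rad. Interpolating on the sphere with fraction f = 0.5:
P = [sin((1−f)δ)·A + sin(fδ)·B] / sin δ = 1.2785·A + 1.2785·B in Cartesian coordinates,
giving P = (0.4925, -0.8676, -0.0693), i.e. latitude -3.97°, longitude -60.42°.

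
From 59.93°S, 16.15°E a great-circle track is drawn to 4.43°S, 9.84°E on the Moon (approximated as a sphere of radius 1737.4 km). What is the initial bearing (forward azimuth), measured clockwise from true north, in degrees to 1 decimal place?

352.4°

With φ₁ = -1.0460, φ₂ = -0.0773, Δλ = -0.1101 rad, the forward-azimuth formula gives
θ = atan2( sin Δλ cos φ₂ , cos φ₁ sin φ₂ − sin φ₁ cos φ₂ cos Δλ ) = atan2(-0.1096, 0.8189) = -7.62°.
Adding 360° brings this into [0°, 360°): 352.4°.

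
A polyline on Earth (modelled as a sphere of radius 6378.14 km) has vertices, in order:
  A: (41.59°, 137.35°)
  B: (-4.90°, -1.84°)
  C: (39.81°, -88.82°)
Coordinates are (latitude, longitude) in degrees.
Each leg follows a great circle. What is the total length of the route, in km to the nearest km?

24400 km

Leg A→B: central angle 2.2404 rad, distance 14289.9 km.
Leg B→C: central angle 1.5852 rad, distance 10110.4 km.
Total: 14289.9 + 10110.4 ≈ 24400 km.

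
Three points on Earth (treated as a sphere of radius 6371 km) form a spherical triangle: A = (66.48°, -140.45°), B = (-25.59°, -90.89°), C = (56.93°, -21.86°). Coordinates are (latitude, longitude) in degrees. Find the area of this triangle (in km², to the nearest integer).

Side lengths (central angles): a = 1.7577, b = 0.8444, c = 1.7341 rad; semiperimeter s = 2.1681.
By l'Huilier's theorem, tan(E/4) = √[tan(s/2) tan((s−a)/2) tan((s−b)/2) tan((s−c)/2)], giving spherical excess E = 1.0171 rad.
Area = E·R² = 1.0171 × (6371)² ≈ 41284901 km².

41284901 km²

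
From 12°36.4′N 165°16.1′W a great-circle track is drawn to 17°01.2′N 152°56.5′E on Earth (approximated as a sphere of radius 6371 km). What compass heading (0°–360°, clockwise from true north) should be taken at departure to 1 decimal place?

281.5°

With φ₁ = 0.2200, φ₂ = 0.2971, Δλ = -0.7294 rad, the forward-azimuth formula gives
θ = atan2( sin Δλ cos φ₂ , cos φ₁ sin φ₂ − sin φ₁ cos φ₂ cos Δλ ) = atan2(-0.6372, 0.1300) = -78.47°.
Adding 360° brings this into [0°, 360°): 281.5°.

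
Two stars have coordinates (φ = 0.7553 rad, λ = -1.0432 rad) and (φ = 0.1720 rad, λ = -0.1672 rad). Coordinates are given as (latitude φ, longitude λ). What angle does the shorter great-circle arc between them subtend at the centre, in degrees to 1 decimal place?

54.8°

With latitudes φ₁ = 43.276°, φ₂ = 9.855° and longitude difference Δλ = 50.191°:
cos c = sin φ₁ sin φ₂ + cos φ₁ cos φ₂ cos Δλ = (0.6855)(0.1712) + (0.7281)(0.9852)(0.6402) = 0.57658,
so c = arccos(0.57658) = 0.95626 rad.
So the angular separation is 54.8°.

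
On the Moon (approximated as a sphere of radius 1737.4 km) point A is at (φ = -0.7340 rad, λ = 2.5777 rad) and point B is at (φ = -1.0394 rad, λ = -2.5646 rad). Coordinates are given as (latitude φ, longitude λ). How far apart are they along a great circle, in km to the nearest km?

With latitudes φ₁ = -42.055°, φ₂ = -59.553° and longitude difference Δλ = 65.368°:
Haversine: a = sin²(Δφ/2) + cos φ₁ cos φ₂ sin²(Δλ/2) = 0.0231 + (0.7425)(0.5067)(0.2916) = 0.13285.
Central angle c = 2·arcsin(√a) = 0.74617 rad.
Distance = R·c = 1737.4 × 0.7462 ≈ 1296 km.

1296 km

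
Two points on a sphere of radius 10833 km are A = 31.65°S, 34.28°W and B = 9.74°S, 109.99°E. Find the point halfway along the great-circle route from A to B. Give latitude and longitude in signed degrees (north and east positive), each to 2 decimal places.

-50.22°, 50.64°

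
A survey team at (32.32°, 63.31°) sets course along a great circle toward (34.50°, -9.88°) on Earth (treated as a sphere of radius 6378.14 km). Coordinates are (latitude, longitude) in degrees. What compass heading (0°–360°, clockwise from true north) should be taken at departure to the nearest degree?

294°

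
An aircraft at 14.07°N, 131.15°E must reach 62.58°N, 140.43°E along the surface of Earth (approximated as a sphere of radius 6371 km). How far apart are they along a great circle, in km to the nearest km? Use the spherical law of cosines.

5444 km

In radians: φ₁ = 0.2456, φ₂ = 1.0922, Δλ = 9.280° = 0.1620 rad.
cos c = sin φ₁ sin φ₂ + cos φ₁ cos φ₂ cos Δλ = (0.2431)(0.8877) + (0.9700)(0.4605)(0.9869) = 0.65664,
so c = arccos(0.65664) = 0.85444 rad.
Distance = R·c = 6371 × 0.8544 ≈ 5444 km.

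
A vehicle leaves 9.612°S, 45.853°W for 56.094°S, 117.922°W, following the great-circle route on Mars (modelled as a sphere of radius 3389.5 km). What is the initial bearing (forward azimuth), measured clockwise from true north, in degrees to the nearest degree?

214°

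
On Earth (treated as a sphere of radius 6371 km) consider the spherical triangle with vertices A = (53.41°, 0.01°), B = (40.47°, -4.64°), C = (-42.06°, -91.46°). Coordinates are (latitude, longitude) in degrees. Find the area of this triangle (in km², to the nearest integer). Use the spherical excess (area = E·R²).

11148755 km²

Side lengths (central angles): a = 1.9861, b = 2.1522, c = 0.2324 rad; semiperimeter s = 2.1854.
By l'Huilier's theorem, tan(E/4) = √[tan(s/2) tan((s−a)/2) tan((s−b)/2) tan((s−c)/2)], giving spherical excess E = 0.2747 rad.
Area = E·R² = 0.2747 × (6371)² ≈ 11148755 km².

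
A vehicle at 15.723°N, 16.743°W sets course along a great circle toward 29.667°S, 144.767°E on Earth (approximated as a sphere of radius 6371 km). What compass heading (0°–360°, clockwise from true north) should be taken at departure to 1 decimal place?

With φ₁ = 0.2744, φ₂ = -0.5178, Δλ = 2.8189 rad, the forward-azimuth formula gives
θ = atan2( sin Δλ cos φ₂ , cos φ₁ sin φ₂ − sin φ₁ cos φ₂ cos Δλ ) = atan2(0.2756, -0.2531) = 132.57°.
So the initial bearing is 132.6°.

132.6°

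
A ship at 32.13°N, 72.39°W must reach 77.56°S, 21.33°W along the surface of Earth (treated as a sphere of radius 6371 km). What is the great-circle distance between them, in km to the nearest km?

12662 km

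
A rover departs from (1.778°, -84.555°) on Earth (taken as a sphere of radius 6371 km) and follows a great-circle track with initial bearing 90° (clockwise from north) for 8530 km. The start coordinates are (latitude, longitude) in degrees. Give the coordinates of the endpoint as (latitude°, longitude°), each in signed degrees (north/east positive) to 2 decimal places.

0.41°, -7.84°

Angular distance δ = d/R = 8530/6371 = 1.33888 rad; initial bearing θ = 1.5708 rad.
sin φ₂ = sin φ₁ cos δ + cos φ₁ sin δ cos θ = (0.0310)(0.2298) + (0.9995)(0.9732)(0.0000) = 0.0071, so φ₂ = 0.41°.
Δλ = atan2(sin θ sin δ cos φ₁, cos δ − sin φ₁ sin φ₂) = atan2(0.9728, 0.2296) = 76.718°.
λ₂ = -84.555° + 76.718° = -7.84°.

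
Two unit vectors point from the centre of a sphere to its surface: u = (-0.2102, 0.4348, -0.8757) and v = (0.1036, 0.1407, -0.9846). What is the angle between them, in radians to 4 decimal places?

0.4474 rad

u·v = 0.9016; |u| = 1.0000, |v| = 1.0000.
cos θ = (u·v)/(|u||v|) = 0.9016, so θ = 0.4474 rad.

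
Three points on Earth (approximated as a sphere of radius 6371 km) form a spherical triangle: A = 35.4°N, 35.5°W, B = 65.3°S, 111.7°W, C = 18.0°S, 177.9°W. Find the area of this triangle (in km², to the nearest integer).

98250779 km²

Side lengths (central angles): a = 1.1140, b = 2.4869, c = 2.0320 rad; semiperimeter s = 2.8164.
By l'Huilier's theorem, tan(E/4) = √[tan(s/2) tan((s−a)/2) tan((s−b)/2) tan((s−c)/2)], giving spherical excess E = 2.4206 rad.
Area = E·R² = 2.4206 × (6371)² ≈ 98250779 km².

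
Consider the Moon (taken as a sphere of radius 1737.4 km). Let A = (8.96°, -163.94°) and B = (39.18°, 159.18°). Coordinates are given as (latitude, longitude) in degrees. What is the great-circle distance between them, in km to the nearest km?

In radians: φ₁ = 0.1564, φ₂ = 0.6838, Δλ = -36.880° = -0.6437 rad.
cos c = sin φ₁ sin φ₂ + cos φ₁ cos φ₂ cos Δλ = (0.1557)(0.6318) + (0.9878)(0.7752)(0.7999) = 0.71088,
so c = arccos(0.71088) = 0.78005 rad.
Distance = R·c = 1737.4 × 0.7801 ≈ 1355 km.

1355 km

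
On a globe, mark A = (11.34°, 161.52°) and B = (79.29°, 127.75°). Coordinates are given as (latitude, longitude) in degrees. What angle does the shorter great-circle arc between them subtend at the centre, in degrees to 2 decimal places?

69.84°

Let φ₁ = 0.1979 rad, φ₂ = 1.3839 rad, and Δλ = -0.5894 rad.
Haversine: a = sin²(Δφ/2) + cos φ₁ cos φ₂ sin²(Δλ/2) = 0.3123 + (0.9805)(0.1858)(0.0844) = 0.32766.
Central angle c = 2·arcsin(√a) = 1.21891 rad.
So the angular separation is 69.84°.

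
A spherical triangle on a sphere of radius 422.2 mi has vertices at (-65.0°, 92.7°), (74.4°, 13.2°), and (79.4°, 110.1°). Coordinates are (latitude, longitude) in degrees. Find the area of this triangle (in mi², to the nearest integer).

205477 mi²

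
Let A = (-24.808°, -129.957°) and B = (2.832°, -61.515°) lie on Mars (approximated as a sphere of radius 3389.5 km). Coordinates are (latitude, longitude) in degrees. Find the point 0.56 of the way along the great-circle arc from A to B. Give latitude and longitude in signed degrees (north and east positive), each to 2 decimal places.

The central angle between A and B is δ = 1.2531 rad.
With f = 0.56, the slerp weights are sin((1−f)δ)/sin δ = 0.5514 and sin(fδ)/sin δ = 0.6795.
Weighted sum of the unit vectors: (0.5514)·(-0.5829,-0.6958,-0.4196) + (0.6795)·(0.4763,-0.8779,0.0494) = (0.0022, -0.9802, -0.1978).
Converting back: φ = atan2(z, √(x²+y²)) = -11.41°, λ = atan2(y, x) = -89.87°.

-11.41°, -89.87°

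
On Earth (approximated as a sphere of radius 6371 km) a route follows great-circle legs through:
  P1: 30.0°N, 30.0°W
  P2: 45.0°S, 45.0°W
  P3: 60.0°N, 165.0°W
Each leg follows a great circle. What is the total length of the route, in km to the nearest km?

24278 km

Leg P1→P2: central angle 1.3305 rad, distance 8476.9 km.
Leg P2→P3: central angle 2.4802 rad, distance 15801.5 km.
Total: 8476.9 + 15801.5 ≈ 24278 km.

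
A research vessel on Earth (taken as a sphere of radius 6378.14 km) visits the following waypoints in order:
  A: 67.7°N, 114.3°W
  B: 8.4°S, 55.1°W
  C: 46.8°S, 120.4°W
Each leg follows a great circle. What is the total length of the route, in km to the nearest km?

17122 km

Leg A→B: central angle 1.5137 rad, distance 9654.6 km.
Leg B→C: central angle 1.1707 rad, distance 7467.1 km.
Total: 9654.6 + 7467.1 ≈ 17122 km.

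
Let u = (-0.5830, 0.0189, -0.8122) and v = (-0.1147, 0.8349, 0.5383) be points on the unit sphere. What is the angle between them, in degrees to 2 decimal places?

u·v = -0.3546; |u| = 1.0000, |v| = 1.0000.
cos θ = (u·v)/(|u||v|) = -0.3546, so θ = 110.77°.

110.77°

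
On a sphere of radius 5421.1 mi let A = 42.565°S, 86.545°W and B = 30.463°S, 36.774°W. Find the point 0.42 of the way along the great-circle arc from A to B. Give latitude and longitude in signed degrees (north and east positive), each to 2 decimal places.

-40.15°, -63.67°

Central angle δ = 0.7183 rad. Interpolating on the sphere with fraction f = 0.42:
P = [sin((1−f)δ)·A + sin(fδ)·B] / sin δ = 0.6149·A + 0.4515·B in Cartesian coordinates,
giving P = (0.3390, -0.6850, -0.6448), i.e. latitude -40.15°, longitude -63.67°.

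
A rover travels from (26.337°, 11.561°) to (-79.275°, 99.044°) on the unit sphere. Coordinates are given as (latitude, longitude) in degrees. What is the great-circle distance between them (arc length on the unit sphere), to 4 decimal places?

Let φ₁ = 0.4597 rad, φ₂ = -1.3836 rad, and Δλ = 1.5269 rad.
cos c = sin φ₁ sin φ₂ + cos φ₁ cos φ₂ cos Δλ = (0.4437)(-0.9825) + (0.8962)(0.1861)(0.0439) = -0.42858,
so c = arccos(-0.42858) = 2.01371 rad.
On the unit sphere the arc length equals the central angle: 2.0137.

2.0137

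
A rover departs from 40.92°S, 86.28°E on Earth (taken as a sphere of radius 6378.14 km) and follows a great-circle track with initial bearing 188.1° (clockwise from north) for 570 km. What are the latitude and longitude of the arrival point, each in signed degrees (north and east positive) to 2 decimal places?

-45.98°, 85.24°

Angular distance δ = d/R = 570/6378.14 = 0.08937 rad; initial bearing θ = 3.2830 rad.
sin φ₂ = sin φ₁ cos δ + cos φ₁ sin δ cos θ = (-0.6550)(0.9960) + (0.7556)(0.0892)(-0.9900) = -0.7192, so φ₂ = -45.98°.
Δλ = atan2(sin θ sin δ cos φ₁, cos δ − sin φ₁ sin φ₂) = atan2(-0.0095, 0.5250) = -1.037°.
λ₂ = 86.280° − 1.037° = 85.24°.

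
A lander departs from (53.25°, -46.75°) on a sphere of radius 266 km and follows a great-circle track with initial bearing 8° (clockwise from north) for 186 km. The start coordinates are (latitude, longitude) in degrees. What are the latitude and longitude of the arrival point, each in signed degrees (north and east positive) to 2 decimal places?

Angular distance δ = d/R = 186/266 = 0.69925 rad; initial bearing θ = 0.1396 rad.
sin φ₂ = sin φ₁ cos δ + cos φ₁ sin δ cos θ = (0.8013)(0.7653) + (0.5983)(0.6436)(0.9903) = 0.9946, so φ₂ = 84.03°.
Δλ = atan2(sin θ sin δ cos φ₁, cos δ − sin φ₁ sin φ₂) = atan2(0.0536, -0.0316) = 120.511°.
λ₂ = -46.750° + 120.511° = 73.76°.

84.03°, 73.76°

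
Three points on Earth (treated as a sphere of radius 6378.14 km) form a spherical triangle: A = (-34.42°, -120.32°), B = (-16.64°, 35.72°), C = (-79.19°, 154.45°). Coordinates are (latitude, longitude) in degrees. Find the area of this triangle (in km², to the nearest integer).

Side lengths (central angles): a = 1.3746, b = 0.9666, c = 2.1657 rad; semiperimeter s = 2.2535.
By l'Huilier's theorem, tan(E/4) = √[tan(s/2) tan((s−a)/2) tan((s−b)/2) tan((s−c)/2)], giving spherical excess E = 0.7139 rad.
Area = E·R² = 0.7139 × (6378.14)² ≈ 29043092 km².

29043092 km²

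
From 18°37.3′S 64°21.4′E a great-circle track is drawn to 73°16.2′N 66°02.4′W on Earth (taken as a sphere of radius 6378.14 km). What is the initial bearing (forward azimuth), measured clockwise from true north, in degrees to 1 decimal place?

345.5°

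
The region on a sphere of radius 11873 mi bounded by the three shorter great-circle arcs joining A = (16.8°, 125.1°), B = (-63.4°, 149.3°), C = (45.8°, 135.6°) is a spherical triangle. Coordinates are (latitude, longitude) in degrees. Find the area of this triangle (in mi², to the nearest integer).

36076626 mi²

Side lengths (central angles): a = 1.9153, b = 0.5287, c = 1.4379 rad; semiperimeter s = 1.9410.
By l'Huilier's theorem, tan(E/4) = √[tan(s/2) tan((s−a)/2) tan((s−b)/2) tan((s−c)/2)], giving spherical excess E = 0.2559 rad.
Area = E·R² = 0.2559 × (11873)² ≈ 36076626 mi².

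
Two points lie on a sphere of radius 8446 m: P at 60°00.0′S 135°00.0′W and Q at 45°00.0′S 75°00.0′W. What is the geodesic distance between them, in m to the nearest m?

In radians: φ₁ = -1.0472, φ₂ = -0.7854, Δλ = 60.000° = 1.0472 rad.
cos c = sin φ₁ sin φ₂ + cos φ₁ cos φ₂ cos Δλ = (-0.8660)(-0.7071) + (0.5000)(0.7071)(0.5000) = 0.78915,
so c = arccos(0.78915) = 0.66137 rad.
Distance = R·c = 8446 × 0.6614 ≈ 5586 m.

5586 m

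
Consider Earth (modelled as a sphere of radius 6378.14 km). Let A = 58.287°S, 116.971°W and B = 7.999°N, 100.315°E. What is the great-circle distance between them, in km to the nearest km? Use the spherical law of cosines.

13601 km

With latitudes φ₁ = -58.287°, φ₂ = 7.999° and longitude difference Δλ = -142.714°:
cos c = sin φ₁ sin φ₂ + cos φ₁ cos φ₂ cos Δλ = (-0.8507)(0.1392) + (0.5257)(0.9903)(-0.7956) = -0.53254,
so c = arccos(-0.53254) = 2.13239 rad.
Distance = R·c = 6378.14 × 2.1324 ≈ 13601 km.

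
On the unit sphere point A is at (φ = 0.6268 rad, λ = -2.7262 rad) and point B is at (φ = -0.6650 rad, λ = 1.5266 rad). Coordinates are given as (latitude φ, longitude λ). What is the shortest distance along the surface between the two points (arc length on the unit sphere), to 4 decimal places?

2.2714

In radians: φ₁ = 0.6268, φ₂ = -0.6650, Δλ = -116.333° = -2.0304 rad.
Haversine: a = sin²(Δφ/2) + cos φ₁ cos φ₂ sin²(Δλ/2) = 0.3623 + (0.8099)(0.7869)(0.7218) = 0.82232.
Central angle c = 2·arcsin(√a) = 2.27136 rad.
On the unit sphere the arc length equals the central angle: 2.2714.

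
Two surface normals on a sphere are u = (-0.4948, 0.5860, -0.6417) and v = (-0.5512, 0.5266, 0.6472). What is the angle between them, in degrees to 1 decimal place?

80.4°

u·v = 0.1660; |u| = 1.0000, |v| = 1.0000.
cos θ = (u·v)/(|u||v|) = 0.1660, so θ = 80.4°.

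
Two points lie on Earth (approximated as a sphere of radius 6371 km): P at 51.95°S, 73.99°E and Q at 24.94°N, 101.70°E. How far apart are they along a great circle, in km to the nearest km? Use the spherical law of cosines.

8966 km

Let φ₁ = -0.9067 rad, φ₂ = 0.4353 rad, and Δλ = 0.4836 rad.
cos c = sin φ₁ sin φ₂ + cos φ₁ cos φ₂ cos Δλ = (-0.7875)(0.4217) + (0.6163)(0.9067)(0.8853) = 0.16273,
so c = arccos(0.16273) = 1.40734 rad.
Distance = R·c = 6371 × 1.4073 ≈ 8966 km.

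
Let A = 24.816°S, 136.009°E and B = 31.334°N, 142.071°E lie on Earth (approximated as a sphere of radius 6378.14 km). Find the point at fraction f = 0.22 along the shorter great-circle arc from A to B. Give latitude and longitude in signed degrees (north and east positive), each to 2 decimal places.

Central angle δ = 0.9852 rad. Interpolating on the sphere with fraction f = 0.22:
P = [sin((1−f)δ)·A + sin(fδ)·B] / sin δ = 0.8340·A + 0.2580·B in Cartesian coordinates,
giving P = (-0.7185, 0.6612, -0.2158), i.e. latitude -12.46°, longitude 137.37°.

-12.46°, 137.37°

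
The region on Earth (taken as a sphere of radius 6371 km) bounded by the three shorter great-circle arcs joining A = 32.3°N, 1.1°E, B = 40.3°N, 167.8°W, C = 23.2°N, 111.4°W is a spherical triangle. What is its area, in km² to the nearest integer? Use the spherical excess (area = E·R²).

Side lengths (central angles): a = 0.8727, b = 1.6577, c = 1.8619 rad; semiperimeter s = 2.1962.
By l'Huilier's theorem, tan(E/4) = √[tan(s/2) tan((s−a)/2) tan((s−b)/2) tan((s−c)/2)], giving spherical excess E = 1.0410 rad.
Area = E·R² = 1.0410 × (6371)² ≈ 42252039 km².

42252039 km²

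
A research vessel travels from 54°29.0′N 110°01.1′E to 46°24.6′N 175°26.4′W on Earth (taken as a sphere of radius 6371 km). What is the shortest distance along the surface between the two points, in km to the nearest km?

Let φ₁ = 0.9509 rad, φ₂ = 0.8100 rad, and Δλ = 1.3010 rad.
Haversine: a = sin²(Δφ/2) + cos φ₁ cos φ₂ sin²(Δλ/2) = 0.0050 + (0.5809)(0.6895)(0.3667) = 0.15185.
Central angle c = 2·arcsin(√a) = 0.80057 rad.
Distance = R·c = 6371 × 0.8006 ≈ 5100 km.

5100 km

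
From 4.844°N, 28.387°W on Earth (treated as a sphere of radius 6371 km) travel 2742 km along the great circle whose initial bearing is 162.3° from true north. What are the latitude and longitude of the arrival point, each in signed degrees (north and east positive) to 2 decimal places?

-18.62°, -20.69°

Angular distance δ = d/R = 2742/6371 = 0.43039 rad; initial bearing θ = 2.8327 rad.
sin φ₂ = sin φ₁ cos δ + cos φ₁ sin δ cos θ = (0.0844)(0.9088) + (0.9964)(0.4172)(-0.9527) = -0.3193, so φ₂ = -18.62°.
Δλ = atan2(sin θ sin δ cos φ₁, cos δ − sin φ₁ sin φ₂) = atan2(0.1264, 0.9358) = 7.693°.
λ₂ = -28.387° + 7.693° = -20.69°.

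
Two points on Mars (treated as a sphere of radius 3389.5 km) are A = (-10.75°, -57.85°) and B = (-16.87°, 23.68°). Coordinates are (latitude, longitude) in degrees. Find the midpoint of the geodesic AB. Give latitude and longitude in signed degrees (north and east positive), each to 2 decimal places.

The central angle between A and B is δ = 1.3770 rad.
With f = 0.5, the slerp weights are sin((1−f)δ)/sin δ = 0.6475 and sin(fδ)/sin δ = 0.6475.
Weighted sum of the unit vectors: (0.6475)·(0.5228,-0.8318,-0.1865) + (0.6475)·(0.8764,0.3843,-0.2902) = (0.9060, -0.2897, -0.3087).
Converting back: φ = atan2(z, √(x²+y²)) = -17.98°, λ = atan2(y, x) = -17.73°.

-17.98°, -17.73°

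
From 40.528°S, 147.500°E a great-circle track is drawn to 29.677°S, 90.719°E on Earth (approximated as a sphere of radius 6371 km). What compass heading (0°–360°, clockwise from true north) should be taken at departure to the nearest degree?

265°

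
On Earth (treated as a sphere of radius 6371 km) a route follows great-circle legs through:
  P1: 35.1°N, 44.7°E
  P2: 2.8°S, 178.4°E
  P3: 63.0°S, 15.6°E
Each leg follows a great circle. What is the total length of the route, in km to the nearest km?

26607 km

Leg P1→P2: central angle 2.2052 rad, distance 14049.0 km.
Leg P2→P3: central angle 1.9710 rad, distance 12557.5 km.
Total: 14049.0 + 12557.5 ≈ 26607 km.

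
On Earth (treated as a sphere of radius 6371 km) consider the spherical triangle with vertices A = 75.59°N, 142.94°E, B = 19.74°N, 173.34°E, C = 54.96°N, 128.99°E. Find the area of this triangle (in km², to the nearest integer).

6668951 km²

Side lengths (central angles): a = 0.8460, b = 0.3718, c = 1.0132 rad; semiperimeter s = 1.1155.
By l'Huilier's theorem, tan(E/4) = √[tan(s/2) tan((s−a)/2) tan((s−b)/2) tan((s−c)/2)], giving spherical excess E = 0.1643 rad.
Area = E·R² = 0.1643 × (6371)² ≈ 6668951 km².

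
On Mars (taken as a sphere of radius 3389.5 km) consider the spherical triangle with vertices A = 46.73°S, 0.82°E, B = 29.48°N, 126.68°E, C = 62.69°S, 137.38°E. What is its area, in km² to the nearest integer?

16660561 km²

Side lengths (central angles): a = 1.6156, b = 1.1389, c = 2.3573 rad; semiperimeter s = 2.5559.
By l'Huilier's theorem, tan(E/4) = √[tan(s/2) tan((s−a)/2) tan((s−b)/2) tan((s−c)/2)], giving spherical excess E = 1.4502 rad.
Area = E·R² = 1.4502 × (3389.5)² ≈ 16660561 km².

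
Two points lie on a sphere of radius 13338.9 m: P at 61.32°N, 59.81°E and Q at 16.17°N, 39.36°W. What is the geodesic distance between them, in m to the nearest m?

18662 m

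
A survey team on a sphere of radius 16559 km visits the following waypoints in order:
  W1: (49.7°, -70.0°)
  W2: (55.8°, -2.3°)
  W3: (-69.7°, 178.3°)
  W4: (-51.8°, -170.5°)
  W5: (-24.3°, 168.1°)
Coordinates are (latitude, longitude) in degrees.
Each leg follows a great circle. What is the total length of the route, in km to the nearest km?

74129 km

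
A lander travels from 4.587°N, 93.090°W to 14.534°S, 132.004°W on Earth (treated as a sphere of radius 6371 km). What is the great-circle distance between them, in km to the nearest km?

4787 km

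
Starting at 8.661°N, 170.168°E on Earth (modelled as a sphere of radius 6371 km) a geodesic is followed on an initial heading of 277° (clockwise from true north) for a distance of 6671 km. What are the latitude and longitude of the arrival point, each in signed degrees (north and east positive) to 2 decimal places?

Angular distance δ = d/R = 6671/6371 = 1.04709 rad; initial bearing θ = 4.8346 rad.
sin φ₂ = sin φ₁ cos δ + cos φ₁ sin δ cos θ = (0.1506)(0.5001) + (0.9886)(0.8660)(0.1219) = 0.1796, so φ₂ = 10.35°.
Δλ = atan2(sin θ sin δ cos φ₁, cos δ − sin φ₁ sin φ₂) = atan2(-0.8497, 0.4730) = -60.895°.
λ₂ = 170.168° − 60.895° = 109.27°.

10.35°, 109.27°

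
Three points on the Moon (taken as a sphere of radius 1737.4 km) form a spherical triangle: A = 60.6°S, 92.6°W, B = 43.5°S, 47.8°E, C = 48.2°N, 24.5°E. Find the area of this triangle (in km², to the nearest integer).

Side lengths (central angles): a = 1.6399, b = 2.4956, c = 1.2394 rad; semiperimeter s = 2.6875.
By l'Huilier's theorem, tan(E/4) = √[tan(s/2) tan((s−a)/2) tan((s−b)/2) tan((s−c)/2)], giving spherical excess E = 1.7286 rad.
Area = E·R² = 1.7286 × (1737.4)² ≈ 5217986 km².

5217986 km²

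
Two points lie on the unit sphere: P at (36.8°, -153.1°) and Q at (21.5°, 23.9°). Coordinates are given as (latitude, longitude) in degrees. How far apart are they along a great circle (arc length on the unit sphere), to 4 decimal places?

Let φ₁ = 0.6423 rad, φ₂ = 0.3752 rad, and Δλ = 3.0892 rad.
cos c = sin φ₁ sin φ₂ + cos φ₁ cos φ₂ cos Δλ = (0.5990)(0.3665) + (0.8007)(0.9304)(-0.9986) = -0.52445,
so c = arccos(-0.52445) = 2.12287 rad.
On the unit sphere the arc length equals the central angle: 2.1229.

2.1229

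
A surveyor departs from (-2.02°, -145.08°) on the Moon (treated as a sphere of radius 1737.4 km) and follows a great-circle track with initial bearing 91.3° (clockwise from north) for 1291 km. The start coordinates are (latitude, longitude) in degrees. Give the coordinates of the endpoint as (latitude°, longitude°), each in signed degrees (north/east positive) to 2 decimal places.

-2.37°, -102.47°

Angular distance δ = d/R = 1291/1737.4 = 0.74306 rad; initial bearing θ = 1.5935 rad.
sin φ₂ = sin φ₁ cos δ + cos φ₁ sin δ cos θ = (-0.0352)(0.7364) + (0.9994)(0.6765)(-0.0227) = -0.0413, so φ₂ = -2.37°.
Δλ = atan2(sin θ sin δ cos φ₁, cos δ − sin φ₁ sin φ₂) = atan2(0.6760, 0.7349) = 42.606°.
λ₂ = -145.080° + 42.606° = -102.47°.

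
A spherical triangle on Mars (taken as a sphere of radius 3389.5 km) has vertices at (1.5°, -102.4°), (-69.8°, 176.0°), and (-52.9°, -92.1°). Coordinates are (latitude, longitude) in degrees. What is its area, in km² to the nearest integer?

Side lengths (central angles): a = 0.7353, b = 0.9614, c = 1.5449 rad; semiperimeter s = 1.6208.
By l'Huilier's theorem, tan(E/4) = √[tan(s/2) tan((s−a)/2) tan((s−b)/2) tan((s−c)/2)], giving spherical excess E = 0.3212 rad.
Area = E·R² = 0.3212 × (3389.5)² ≈ 3689621 km².

3689621 km²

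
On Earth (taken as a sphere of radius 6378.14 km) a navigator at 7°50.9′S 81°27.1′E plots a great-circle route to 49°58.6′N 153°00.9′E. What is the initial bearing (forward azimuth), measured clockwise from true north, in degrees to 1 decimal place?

37.8°

Δλ = 71.563° = 1.2490 rad.
y = sin Δλ · cos φ₂ = (0.9487)(0.6431) = 0.6101
x = cos φ₁ sin φ₂ − sin φ₁ cos φ₂ cos Δλ = (0.9906)(0.7658) − (-0.1366)(0.6431)(0.3163) = 0.7864
θ = atan2(y, x) = 37.81°, so the bearing is 37.8°.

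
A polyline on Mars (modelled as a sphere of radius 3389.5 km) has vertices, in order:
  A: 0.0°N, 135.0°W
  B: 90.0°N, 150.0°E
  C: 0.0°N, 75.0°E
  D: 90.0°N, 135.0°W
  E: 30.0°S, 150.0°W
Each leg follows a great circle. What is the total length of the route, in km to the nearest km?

23072 km

Leg A→B: central angle 1.5708 rad, distance 5324.2 km.
Leg B→C: central angle 1.5708 rad, distance 5324.2 km.
Leg C→D: central angle 1.5708 rad, distance 5324.2 km.
Leg D→E: central angle 2.0944 rad, distance 7099.0 km.
Total: 5324.2 + 5324.2 + 5324.2 + 7099.0 ≈ 23072 km.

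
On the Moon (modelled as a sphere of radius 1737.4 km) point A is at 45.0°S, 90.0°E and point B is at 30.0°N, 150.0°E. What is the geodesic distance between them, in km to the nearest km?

2811 km

In radians: φ₁ = -0.7854, φ₂ = 0.5236, Δλ = 60.000° = 1.0472 rad.
cos c = sin φ₁ sin φ₂ + cos φ₁ cos φ₂ cos Δλ = (-0.7071)(0.5000) + (0.7071)(0.8660)(0.5000) = -0.04737,
so c = arccos(-0.04737) = 1.61818 rad.
Distance = R·c = 1737.4 × 1.6182 ≈ 2811 km.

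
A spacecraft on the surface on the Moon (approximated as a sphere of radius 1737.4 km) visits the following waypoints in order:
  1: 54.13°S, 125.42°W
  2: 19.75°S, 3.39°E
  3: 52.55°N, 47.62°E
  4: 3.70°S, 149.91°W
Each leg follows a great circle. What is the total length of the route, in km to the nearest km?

9249 km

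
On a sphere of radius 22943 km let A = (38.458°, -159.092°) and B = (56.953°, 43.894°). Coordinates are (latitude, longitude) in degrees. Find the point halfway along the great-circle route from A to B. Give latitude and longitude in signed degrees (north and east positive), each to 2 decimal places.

The central angle between A and B is δ = 1.4422 rad.
With f = 0.5, the slerp weights are sin((1−f)δ)/sin δ = 0.6657 and sin(fδ)/sin δ = 0.6657.
Weighted sum of the unit vectors: (0.6657)·(-0.7315,-0.2795,0.6219) + (0.6657)·(0.3930,0.3781,0.8382) = (-0.2254, 0.0657, 0.9721).
Converting back: φ = atan2(z, √(x²+y²)) = 76.42°, λ = atan2(y, x) = 163.76°.

76.42°, 163.76°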